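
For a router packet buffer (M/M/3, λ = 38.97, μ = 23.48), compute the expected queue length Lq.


a = λ/μ = 1.6597; ρ = a/3 = 0.5532
P₀ = 0.174137
Lq = P₀·a^c·ρ / (c!·(1−ρ)²) = 0.174137·4.57190·0.5532/(6·0.19960)
= 0.36778

Final: 0.36778


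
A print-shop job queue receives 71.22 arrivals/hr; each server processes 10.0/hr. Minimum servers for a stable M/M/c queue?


Stability requires cμ > λ ⇔ c > λ/μ.
λ/μ = 71.22/10.0 = 7.1220
Minimum integer c = ⌊7.1220⌋ + 1 = 8
Check: 8·10.0 = 80.00 > 71.22, while 7·10.0 = 70.00 ≤ 71.22

Final: 8 servers


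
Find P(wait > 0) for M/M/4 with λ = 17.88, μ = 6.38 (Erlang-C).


a = λ/μ = 2.8025; ρ = a/4 = 0.7006
P₀ = 0.050041 (from M/M/c formula)
C(c,a) = [a^c/(c!(1−ρ))]·P₀ = [61.68610/(24·0.2994)]·0.050041
= 8.58546·0.050041 = 0.429627

Final: 0.429627


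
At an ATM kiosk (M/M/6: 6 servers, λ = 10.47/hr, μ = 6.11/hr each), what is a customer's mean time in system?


a = 1.7136; ρ = 0.2856; P₀ = 0.180115
Lq = P₀·a^c·ρ/(c!(1−ρ)²) = 0.003544
Wq = Lq/λ = 0.003544/10.47 = 0.0003385 hr
W = Wq + 1/μ = 0.0003385 + 0.16367 = 0.16400 hr

Final: 0.16400 hr


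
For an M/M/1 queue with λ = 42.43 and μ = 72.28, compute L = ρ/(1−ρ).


ρ = λ/μ = 42.43/72.28 = 0.5870
L = ρ/(1−ρ) = 0.5870/(1 − 0.5870) = 0.5870/0.4130 = 1.4214

Final: 1.4214


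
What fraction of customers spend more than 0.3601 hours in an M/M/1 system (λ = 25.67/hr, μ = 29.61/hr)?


W ~ Exponential(μ−λ) for M/M/1.
μ − λ = 29.61 − 25.67 = 3.9400
P(W > t) = e^{−(μ−λ)t} = e^{−1.4188} = 0.242006

Final: 0.242006


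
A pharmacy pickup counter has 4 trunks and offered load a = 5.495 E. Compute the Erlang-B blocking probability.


B(c,a) = (a^c/c!) / Σ_{k=0}^{c} a^k/k!
a^4/4! = 37.989147
Σ terms (k=0..4): 1.00000 + 5.49500 + 15.09751 + 27.65361 + 37.98915 = 87.235270
B = 37.989147/87.235270 = 0.435479

Final: 0.435479


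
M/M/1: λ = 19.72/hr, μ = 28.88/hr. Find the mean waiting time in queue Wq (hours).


ρ = 19.72/28.88 = 0.6828
Wq = ρ/(μ−λ) = 0.6828/(28.88 − 19.72) = 0.6828/9.16 = 0.07454 hr

Final: 0.07454 hr


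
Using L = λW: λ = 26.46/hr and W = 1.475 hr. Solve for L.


L = λW = 26.46·1.475 = 39.0285

Final: 39.0285


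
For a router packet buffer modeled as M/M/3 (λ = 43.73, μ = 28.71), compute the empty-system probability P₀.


a = λ/μ = 43.73/28.71 = 1.5232; ρ = a/c = 0.5077
Σ_{k=0}^{2} a^k/k! (terms k=0..2) = 1.00000 + 1.52316 + 1.16001 = 3.68317
Tail: a^3/(3!(1−ρ)) = 3.53377/(6·0.4923) = 1.19640
P₀ = 1/(3.68317 + 1.19640) = 1/4.87957 = 0.204936

Final: 0.204936


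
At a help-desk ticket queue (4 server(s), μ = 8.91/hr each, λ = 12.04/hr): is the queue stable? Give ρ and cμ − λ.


Total capacity cμ = 4·8.91 = 35.64/hr
ρ = λ/(cμ) = 12.04/35.64 = 0.3378
Stable ⇔ ρ < 1: YES
Spare capacity = cμ − λ = 35.64 − 12.04 = 23.60/hr

Final: ρ = 0.3378; stable; margin = 23.60/hr


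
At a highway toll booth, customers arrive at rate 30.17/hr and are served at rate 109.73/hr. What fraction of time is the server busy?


ρ = λ/μ = 30.17/109.73 = 0.2749

Final: 0.2749


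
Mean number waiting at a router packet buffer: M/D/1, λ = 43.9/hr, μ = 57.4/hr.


ρ = 43.9/57.4 = 0.7648
M/D/1: Lq = ρ²/(2(1−ρ)) = 0.5849/(2·0.2352) = 1.24352

Final: 1.24352


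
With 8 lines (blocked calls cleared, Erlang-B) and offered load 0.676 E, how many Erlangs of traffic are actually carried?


B(8,0.676) = 0.0000005501 (Erlang-B)
Carried load = a(1 − B) = 0.676·(1 − 0.0000005501) = 0.676·0.999999 = 0.6760 E

Final: 0.6760 Erlangs


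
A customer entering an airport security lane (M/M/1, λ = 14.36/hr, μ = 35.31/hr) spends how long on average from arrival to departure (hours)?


W = 1/(μ−λ) = 1/(35.31 − 14.36) = 1/20.95 = 0.04773 hr

Final: 0.04773 hr


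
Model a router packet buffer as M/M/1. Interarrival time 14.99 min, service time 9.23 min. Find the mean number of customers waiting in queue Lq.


λ = 60/14.99 = 4.0027 /hr
μ = 60/9.23 = 6.5005 /hr
ρ = λ/μ = 4.0027/6.5005 = 0.6157
Lq = ρ²/(1−ρ) = 0.3791/0.3843 = 0.9867

Final: 0.9867


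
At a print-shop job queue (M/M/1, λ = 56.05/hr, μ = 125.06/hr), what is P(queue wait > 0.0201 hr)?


ρ = 56.05/125.06 = 0.4482
P(Wq > t) = ρ·e^{−(μ−λ)t} = 0.4482·e^{−1.3871}
= 0.4482·0.249798 = 0.111956

Final: 0.111956


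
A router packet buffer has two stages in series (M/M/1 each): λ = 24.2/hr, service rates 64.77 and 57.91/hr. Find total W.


Each node sees arrival rate λ = 24.2/hr (tandem ⇒ throughput preserved).
W₁ = 1/(μ₁−λ) = 1/(64.77−24.2) = 0.02465 hr
W₂ = 1/(μ₂−λ) = 1/(57.91−24.2) = 0.02966 hr
W_total = W₁ + W₂ = 0.02465 + 0.02966 = 0.05431 hr

Final: 0.05431 hr


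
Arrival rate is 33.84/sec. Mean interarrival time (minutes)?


Mean interarrival time = 1/λ = 1/33.84 second = 0.02955 second
In minutes: 0.02955 × 0.0166667 = 0.0004925 min

Final: 0.0004925 min


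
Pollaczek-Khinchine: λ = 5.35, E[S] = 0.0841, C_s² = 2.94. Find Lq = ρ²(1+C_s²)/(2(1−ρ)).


ρ = λ·E[S] = 5.35·0.0841 = 0.4499
Lq = ρ²(1+C_s²)/(2(1−ρ)) = 0.2024·(1+2.94)/(2·0.5501)
= 0.2024·3.9400/1.1001 = 0.72502

Final: 0.72502


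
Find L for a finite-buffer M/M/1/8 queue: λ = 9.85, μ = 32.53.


ρ = 9.85/32.53 = 0.3028
L = ρ[1 − (K+1)ρ^K + Kρ^(K+1)] / [(1−ρ)(1−ρ^(K+1))]
Numerator: 0.3028·(1 − 9·0.00007067 + 8·0.00002140) = 0.302657
Denominator: (0.6972)·(0.999979) = 0.697188
L = 0.302657/0.697188 = 0.4341

Final: 0.4341


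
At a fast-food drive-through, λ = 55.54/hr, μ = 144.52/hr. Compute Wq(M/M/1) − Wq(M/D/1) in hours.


ρ = 55.54/144.52 = 0.3843
Wq(M/M/1) = ρ/(μ−λ) = 0.3843/88.98 = 0.004319 hr
Wq(M/D/1) = ρ/(2(μ−λ)) = 0.002160 hr
Savings = 0.004319 − 0.002160 = 0.002160 hr

Final: 0.002160 hr


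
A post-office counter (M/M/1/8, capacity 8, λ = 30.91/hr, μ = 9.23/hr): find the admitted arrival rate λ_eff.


ρ = 3.3489; P_K = (1−ρ)ρ^8/(1−ρ^9) = 0.701404
λ_eff = λ(1 − P_K) = 30.91·(1 − 0.701404) = 30.91·0.298596 = 9.2296 /hr

Final: 9.2296 /hr


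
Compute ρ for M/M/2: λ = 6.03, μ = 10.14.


ρ = λ/(cμ) = 6.03/(2·10.14) = 6.03/20.28 = 0.2973

Final: 0.2973


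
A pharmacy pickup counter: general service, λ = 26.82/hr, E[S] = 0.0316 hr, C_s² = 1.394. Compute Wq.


ρ = λ·E[S] = 26.82·0.0316 = 0.8475
E[S²] = E[S]²(1+C_s²) = 0.0316²·(1+1.394) = 0.002391
Wq = λ·E[S²]/(2(1−ρ)) = 26.82·0.002391/(2·0.1525) = 0.21023 hr

Final: 0.21023 hr


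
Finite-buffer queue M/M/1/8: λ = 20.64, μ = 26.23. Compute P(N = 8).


ρ = λ/μ = 20.64/26.23 = 0.7869
P_K = (1−ρ)ρ^K/(1−ρ^(K+1)) = (0.2131·0.146991)/(1 − 0.115665)
= 0.031326/0.884335 = 0.035423

Final: 0.035423


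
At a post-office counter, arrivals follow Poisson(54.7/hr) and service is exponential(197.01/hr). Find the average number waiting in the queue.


ρ = 54.7/197.01 = 0.2777
Lq = ρ²/(1−ρ) = 0.07709/0.7223 = 0.1067

Final: 0.1067


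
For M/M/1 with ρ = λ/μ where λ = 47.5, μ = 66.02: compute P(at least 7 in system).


ρ = 47.5/66.02 = 0.7195
P(N ≥ n) = ρ^n = 0.7195^7 = 0.099799

Final: 0.099799


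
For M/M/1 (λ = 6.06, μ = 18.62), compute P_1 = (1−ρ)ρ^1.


ρ = 6.06/18.62 = 0.3255
P_n = (1−ρ)·ρ^n = (1 − 0.3255)·0.3255^1 = 0.6745·0.325456 = 0.219535

Final: 0.219535


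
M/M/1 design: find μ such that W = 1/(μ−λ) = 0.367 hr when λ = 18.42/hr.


W = 1/(μ−λ) ⇒ μ − λ = 1/W = 1/0.367 = 2.7248
μ = λ + 1/W = 18.42 + 2.7248 = 21.1448 per hr

Final: 21.1448 /hr


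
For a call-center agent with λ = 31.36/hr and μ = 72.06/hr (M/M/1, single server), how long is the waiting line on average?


ρ = 31.36/72.06 = 0.4352
Lq = ρ²/(1−ρ) = 0.1894/0.5648 = 0.3353

Final: 0.3353


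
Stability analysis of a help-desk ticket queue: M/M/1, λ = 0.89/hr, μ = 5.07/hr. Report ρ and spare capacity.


Total capacity cμ = 1·5.07 = 5.07/hr
ρ = λ/(cμ) = 0.89/5.07 = 0.1755
Stable ⇔ ρ < 1: YES
Spare capacity = cμ − λ = 5.07 − 0.89 = 4.18/hr

Final: ρ = 0.1755; stable; margin = 4.18/hr


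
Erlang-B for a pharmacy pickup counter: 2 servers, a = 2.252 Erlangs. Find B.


B(c,a) = (a^c/c!) / Σ_{k=0}^{c} a^k/k!
a^2/2! = 2.535752
Σ terms (k=0..2): 1.00000 + 2.25200 + 2.53575 = 5.787752
B = 2.535752/5.787752 = 0.438124

Final: 0.438124


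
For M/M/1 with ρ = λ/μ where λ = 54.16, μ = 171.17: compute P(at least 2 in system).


ρ = 54.16/171.17 = 0.3164
P(N ≥ n) = ρ^n = 0.3164^2 = 0.100116

Final: 0.100116


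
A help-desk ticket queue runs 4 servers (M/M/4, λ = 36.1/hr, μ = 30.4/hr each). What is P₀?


a = λ/μ = 36.1/30.4 = 1.1875; ρ = a/c = 0.2969
Σ_{k=0}^{3} a^k/k! (terms k=0..3) = 1.00000 + 1.18750 + 0.70508 + 0.27909 = 3.17167
Tail: a^4/(4!(1−ρ)) = 1.98854/(24·0.7031) = 0.11784
P₀ = 1/(3.17167 + 0.11784) = 1/3.28951 = 0.303997

Final: 0.303997


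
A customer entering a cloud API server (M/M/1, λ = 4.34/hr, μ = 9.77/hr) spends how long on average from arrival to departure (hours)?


W = 1/(μ−λ) = 1/(9.77 − 4.34) = 1/5.43 = 0.1842 hr

Final: 0.1842 hr


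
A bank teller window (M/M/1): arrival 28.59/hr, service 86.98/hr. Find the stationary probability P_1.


ρ = 28.59/86.98 = 0.3287
P_n = (1−ρ)·ρ^n = (1 − 0.3287)·0.3287^1 = 0.6713·0.328696 = 0.220655

Final: 0.220655


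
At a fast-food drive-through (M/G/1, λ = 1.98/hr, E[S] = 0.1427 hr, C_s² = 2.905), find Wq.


ρ = λ·E[S] = 1.98·0.1427 = 0.2825
E[S²] = E[S]²(1+C_s²) = 0.1427²·(1+2.905) = 0.079519
Wq = λ·E[S²]/(2(1−ρ)) = 1.98·0.079519/(2·0.7175) = 0.10973 hr

Final: 0.10973 hr


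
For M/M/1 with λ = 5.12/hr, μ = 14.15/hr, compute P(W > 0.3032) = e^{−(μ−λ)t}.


W ~ Exponential(μ−λ) for M/M/1.
μ − λ = 14.15 − 5.12 = 9.0300
P(W > t) = e^{−(μ−λ)t} = e^{−2.7379} = 0.064706

Final: 0.064706


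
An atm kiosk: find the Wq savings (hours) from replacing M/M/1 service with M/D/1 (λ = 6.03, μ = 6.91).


ρ = 6.03/6.91 = 0.8726
Wq(M/M/1) = ρ/(μ−λ) = 0.8726/0.8800 = 0.99165 hr
Wq(M/D/1) = ρ/(2(μ−λ)) = 0.49582 hr
Savings = 0.99165 − 0.49582 = 0.49582 hr

Final: 0.49582 hr


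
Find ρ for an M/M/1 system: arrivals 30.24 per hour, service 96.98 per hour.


ρ = λ/μ = 30.24/96.98 = 0.3118

Final: 0.3118


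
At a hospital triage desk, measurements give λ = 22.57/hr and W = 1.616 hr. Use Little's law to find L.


L = λW = 22.57·1.616 = 36.4731

Final: 36.4731


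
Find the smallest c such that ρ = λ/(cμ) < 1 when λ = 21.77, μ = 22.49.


Stability requires cμ > λ ⇔ c > λ/μ.
λ/μ = 21.77/22.49 = 0.9680
Minimum integer c = ⌊0.9680⌋ + 1 = 1
Check: 1·22.49 = 22.49 > 21.77, while 0·22.49 = 0.00 ≤ 21.77

Final: 1 servers


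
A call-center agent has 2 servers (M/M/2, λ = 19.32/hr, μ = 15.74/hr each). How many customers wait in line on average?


a = λ/μ = 1.2274; ρ = a/2 = 0.6137
P₀ = 0.239370
Lq = P₀·a^c·ρ / (c!·(1−ρ)²) = 0.239370·1.50662·0.6137/(2·0.14921)
= 0.74168

Final: 0.74168


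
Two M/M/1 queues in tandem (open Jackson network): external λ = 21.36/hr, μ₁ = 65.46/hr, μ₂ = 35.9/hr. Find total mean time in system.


Each node sees arrival rate λ = 21.36/hr (tandem ⇒ throughput preserved).
W₁ = 1/(μ₁−λ) = 1/(65.46−21.36) = 0.02268 hr
W₂ = 1/(μ₂−λ) = 1/(35.9−21.36) = 0.06878 hr
W_total = W₁ + W₂ = 0.02268 + 0.06878 = 0.09145 hr

Final: 0.09145 hr


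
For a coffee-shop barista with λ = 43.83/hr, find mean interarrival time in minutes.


Mean interarrival time = 1/λ = 1/43.83 hour = 0.02282 hour
In minutes: 0.02282 × 60 = 1.3689 min

Final: 1.3689 min


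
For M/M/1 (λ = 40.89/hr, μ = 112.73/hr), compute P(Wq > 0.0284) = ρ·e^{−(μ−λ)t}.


ρ = 40.89/112.73 = 0.3627
P(Wq > t) = ρ·e^{−(μ−λ)t} = 0.3627·e^{−2.0403}
= 0.3627·0.129995 = 0.047153

Final: 0.047153


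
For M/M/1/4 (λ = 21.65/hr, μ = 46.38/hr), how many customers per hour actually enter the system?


ρ = 0.4668; P_K = (1−ρ)ρ^4/(1−ρ^5) = 0.025890
λ_eff = λ(1 − P_K) = 21.65·(1 − 0.025890) = 21.65·0.974110 = 21.0895 /hr

Final: 21.0895 /hr


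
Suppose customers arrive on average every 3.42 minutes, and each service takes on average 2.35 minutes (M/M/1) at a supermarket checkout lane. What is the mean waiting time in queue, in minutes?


λ = 60/3.42 = 17.5439 /hr
μ = 60/2.35 = 25.5319 /hr
ρ = λ/μ = 17.5439/25.5319 = 0.6871
Wq = ρ/(μ−λ) = 0.6871/(25.5319−17.5439) = 0.08602 hr
In minutes: 0.08602·60 = 5.161 min

Final: 5.161 min


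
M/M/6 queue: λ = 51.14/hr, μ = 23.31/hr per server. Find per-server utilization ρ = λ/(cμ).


ρ = λ/(cμ) = 51.14/(6·23.31) = 51.14/139.86 = 0.3657

Final: 0.3657


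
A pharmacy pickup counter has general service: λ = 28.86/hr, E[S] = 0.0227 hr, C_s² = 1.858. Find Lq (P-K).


ρ = λ·E[S] = 28.86·0.0227 = 0.6551
Lq = ρ²(1+C_s²)/(2(1−ρ)) = 0.4292·(1+1.858)/(2·0.3449)
= 0.4292·2.8580/0.6898 = 1.77832

Final: 1.77832


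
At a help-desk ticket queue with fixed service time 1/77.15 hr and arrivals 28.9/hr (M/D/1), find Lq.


ρ = 28.9/77.15 = 0.3746
M/D/1: Lq = ρ²/(2(1−ρ)) = 0.1403/(2·0.6254) = 0.11218

Final: 0.11218


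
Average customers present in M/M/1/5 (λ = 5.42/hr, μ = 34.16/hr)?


ρ = 5.42/34.16 = 0.1587
L = ρ[1 − (K+1)ρ^K + Kρ^(K+1)] / [(1−ρ)(1−ρ^(K+1))]
Numerator: 0.1587·(1 − 6·0.0001006 + 5·0.00001595) = 0.158582
Denominator: (0.8413)·(0.999984) = 0.841321
L = 0.158582/0.841321 = 0.1885

Final: 0.1885


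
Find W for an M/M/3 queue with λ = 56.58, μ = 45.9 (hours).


a = 1.2327; ρ = 0.4109; P₀ = 0.283902
Lq = P₀·a^c·ρ/(c!(1−ρ)²) = 0.10493
Wq = Lq/λ = 0.10493/56.58 = 0.001855 hr
W = Wq + 1/μ = 0.001855 + 0.02179 = 0.02364 hr

Final: 0.02364 hr


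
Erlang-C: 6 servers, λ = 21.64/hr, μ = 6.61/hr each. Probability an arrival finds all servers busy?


a = λ/μ = 3.2738; ρ = a/6 = 0.5456
P₀ = 0.036812 (from M/M/c formula)
C(c,a) = [a^c/(c!(1−ρ))]·P₀ = [1231.21751/(720·0.4544)]·0.036812
= 3.76357·0.036812 = 0.138545

Final: 0.138545


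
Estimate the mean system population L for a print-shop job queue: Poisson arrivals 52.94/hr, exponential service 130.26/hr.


ρ = λ/μ = 52.94/130.26 = 0.4064
L = ρ/(1−ρ) = 0.4064/(1 − 0.4064) = 0.4064/0.5936 = 0.6847

Final: 0.6847


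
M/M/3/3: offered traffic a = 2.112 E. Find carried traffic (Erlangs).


B(3,2.112) = 0.227145 (Erlang-B)
Carried load = a(1 − B) = 2.112·(1 − 0.227145) = 2.112·0.772855 = 1.6323 E

Final: 1.6323 Erlangs


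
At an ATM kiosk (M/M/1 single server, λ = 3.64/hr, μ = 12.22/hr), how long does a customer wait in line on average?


ρ = 3.64/12.22 = 0.2979
Wq = ρ/(μ−λ) = 0.2979/(12.22 − 3.64) = 0.2979/8.58 = 0.03472 hr

Final: 0.03472 hr


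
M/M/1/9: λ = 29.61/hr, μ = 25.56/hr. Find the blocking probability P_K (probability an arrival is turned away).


ρ = λ/μ = 29.61/25.56 = 1.1585
P_K = (1−ρ)ρ^K/(1−ρ^(K+1)) = (-0.1585·3.757492)/(1 − 4.352869)
= -0.595377/-3.352869 = 0.177572

Final: 0.177572


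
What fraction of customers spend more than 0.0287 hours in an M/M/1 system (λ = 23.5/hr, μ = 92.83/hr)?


W ~ Exponential(μ−λ) for M/M/1.
μ − λ = 92.83 − 23.5 = 69.3300
P(W > t) = e^{−(μ−λ)t} = e^{−1.9898} = 0.136727

Final: 0.136727


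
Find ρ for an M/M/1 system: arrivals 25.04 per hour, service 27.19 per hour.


ρ = λ/μ = 25.04/27.19 = 0.9209

Final: 0.9209


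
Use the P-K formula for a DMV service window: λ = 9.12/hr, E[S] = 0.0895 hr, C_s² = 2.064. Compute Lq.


ρ = λ·E[S] = 9.12·0.0895 = 0.8162
Lq = ρ²(1+C_s²)/(2(1−ρ)) = 0.6662·(1+2.064)/(2·0.1838)
= 0.6662·3.0640/0.3675 = 5.55448

Final: 5.55448


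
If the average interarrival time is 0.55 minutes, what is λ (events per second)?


λ = 1/(interarrival time) in consistent units.
1 second = 0.0166667 min, so λ = 0.0166667/0.55 = 0.03030 per second

Final: 0.03030 /sec


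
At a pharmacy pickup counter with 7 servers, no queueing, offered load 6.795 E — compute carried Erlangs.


B(7,6.795) = 0.236078 (Erlang-B)
Carried load = a(1 − B) = 6.795·(1 − 0.236078) = 6.795·0.763922 = 5.1908 E

Final: 5.1908 Erlangs


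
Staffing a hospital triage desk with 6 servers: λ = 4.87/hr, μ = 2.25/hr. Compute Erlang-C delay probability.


a = λ/μ = 2.1644; ρ = a/6 = 0.3607
P₀ = 0.114540 (from M/M/c formula)
C(c,a) = [a^c/(c!(1−ρ))]·P₀ = [102.82025/(720·0.6393)]·0.114540
= 0.22339·0.114540 = 0.025587

Final: 0.025587


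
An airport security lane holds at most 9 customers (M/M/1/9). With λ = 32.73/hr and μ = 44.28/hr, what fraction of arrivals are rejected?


ρ = λ/μ = 32.73/44.28 = 0.7392
P_K = (1−ρ)ρ^K/(1−ρ^(K+1)) = (0.2608·0.065864)/(1 − 0.048684)
= 0.017180/0.951316 = 0.018059

Final: 0.018059


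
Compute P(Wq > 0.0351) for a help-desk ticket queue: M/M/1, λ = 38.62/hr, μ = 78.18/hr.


ρ = 38.62/78.18 = 0.4940
P(Wq > t) = ρ·e^{−(μ−λ)t} = 0.4940·e^{−1.3886}
= 0.4940·0.249435 = 0.123218

Final: 0.123218


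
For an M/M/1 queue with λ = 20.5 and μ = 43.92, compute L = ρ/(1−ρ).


ρ = λ/μ = 20.5/43.92 = 0.4668
L = ρ/(1−ρ) = 0.4668/(1 − 0.4668) = 0.4668/0.5332 = 0.8753

Final: 0.8753


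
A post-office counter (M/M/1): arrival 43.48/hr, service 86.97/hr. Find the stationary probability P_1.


ρ = 43.48/86.97 = 0.4999
P_n = (1−ρ)·ρ^n = (1 − 0.4999)·0.4999^1 = 0.5001·0.499943 = 0.250000

Final: 0.250000


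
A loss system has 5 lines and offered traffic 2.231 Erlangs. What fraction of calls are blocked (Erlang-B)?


B(c,a) = (a^c/c!) / Σ_{k=0}^{c} a^k/k!
a^5/5! = 0.460592
Σ terms (k=0..5): 1.00000 + 2.23100 + 2.48868 + 1.85075 + 1.03226 + 0.46059 = 9.063277
B = 0.460592/9.063277 = 0.050820

Final: 0.050820


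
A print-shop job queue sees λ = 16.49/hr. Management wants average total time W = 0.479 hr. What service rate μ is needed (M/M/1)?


W = 1/(μ−λ) ⇒ μ − λ = 1/W = 1/0.479 = 2.0877
μ = λ + 1/W = 16.49 + 2.0877 = 18.5777 per hr

Final: 18.5777 /hr


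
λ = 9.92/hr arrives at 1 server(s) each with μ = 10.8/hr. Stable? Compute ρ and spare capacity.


Total capacity cμ = 1·10.8 = 10.80/hr
ρ = λ/(cμ) = 9.92/10.80 = 0.9185
Stable ⇔ ρ < 1: YES
Spare capacity = cμ − λ = 10.80 − 9.92 = 0.88/hr

Final: ρ = 0.9185; stable; margin = 0.88/hr


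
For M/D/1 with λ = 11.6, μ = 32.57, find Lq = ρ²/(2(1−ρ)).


ρ = 11.6/32.57 = 0.3562
M/D/1: Lq = ρ²/(2(1−ρ)) = 0.1268/(2·0.6438) = 0.09851

Final: 0.09851


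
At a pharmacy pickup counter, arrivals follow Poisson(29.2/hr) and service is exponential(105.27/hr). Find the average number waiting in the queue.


ρ = 29.2/105.27 = 0.2774
Lq = ρ²/(1−ρ) = 0.07694/0.7226 = 0.1065

Final: 0.1065


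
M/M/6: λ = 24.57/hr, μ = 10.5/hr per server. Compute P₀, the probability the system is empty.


a = λ/μ = 24.57/10.5 = 2.3400; ρ = a/c = 0.3900
Σ_{k=0}^{5} a^k/k! (terms k=0..5) = 1.00000 + 2.34000 + 2.73780 + 2.13548 + 1.24926 + 0.58465 = 10.04719
Tail: a^6/(6!(1−ρ)) = 164.17051/(720·0.6100) = 0.37379
P₀ = 1/(10.04719 + 0.37379) = 1/10.42099 = 0.095960

Final: 0.095960


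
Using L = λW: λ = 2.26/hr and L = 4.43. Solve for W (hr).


W = L/λ = 4.43/2.26 = 1.9602 hr

Final: 1.9602 hr


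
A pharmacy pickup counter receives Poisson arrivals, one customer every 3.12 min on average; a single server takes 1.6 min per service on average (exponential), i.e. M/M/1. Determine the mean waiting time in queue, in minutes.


λ = 60/3.12 = 19.2308 /hr
μ = 60/1.6 = 37.5000 /hr
ρ = λ/μ = 19.2308/37.5000 = 0.5128
Wq = ρ/(μ−λ) = 0.5128/(37.5000−19.2308) = 0.02807 hr
In minutes: 0.02807·60 = 1.684 min

Final: 1.684 min


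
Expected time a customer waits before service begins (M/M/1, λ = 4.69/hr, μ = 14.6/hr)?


ρ = 4.69/14.6 = 0.3212
Wq = ρ/(μ−λ) = 0.3212/(14.6 − 4.69) = 0.3212/9.91 = 0.03242 hr

Final: 0.03242 hr


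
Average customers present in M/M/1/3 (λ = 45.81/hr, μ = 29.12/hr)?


ρ = 45.81/29.12 = 1.5731
L = ρ[1 − (K+1)ρ^K + Kρ^(K+1)] / [(1−ρ)(1−ρ^(K+1))]
Numerator: 1.5731·(1 − 4·3.893200 + 3·6.124571) = 5.979388
Denominator: (-0.5731)·(-5.124571) = 2.937125
L = 5.979388/2.937125 = 2.0358

Final: 2.0358


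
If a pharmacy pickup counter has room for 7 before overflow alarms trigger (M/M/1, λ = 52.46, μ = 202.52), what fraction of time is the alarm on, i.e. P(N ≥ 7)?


ρ = 52.46/202.52 = 0.2590
P(N ≥ n) = ρ^n = 0.2590^7 = 0.00007826

Final: 0.00007826


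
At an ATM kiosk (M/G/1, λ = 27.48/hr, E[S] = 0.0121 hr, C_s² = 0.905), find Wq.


ρ = λ·E[S] = 27.48·0.0121 = 0.3325
E[S²] = E[S]²(1+C_s²) = 0.0121²·(1+0.905) = 0.0002789
Wq = λ·E[S²]/(2(1−ρ)) = 27.48·0.0002789/(2·0.6675) = 0.005741 hr

Final: 0.005741 hr


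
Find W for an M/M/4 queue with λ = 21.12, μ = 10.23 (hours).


a = 2.0645; ρ = 0.5161; P₀ = 0.121558
Lq = P₀·a^c·ρ/(c!(1−ρ)²) = 0.20284
Wq = Lq/λ = 0.20284/21.12 = 0.009604 hr
W = Wq + 1/μ = 0.009604 + 0.09775 = 0.10736 hr

Final: 0.10736 hr


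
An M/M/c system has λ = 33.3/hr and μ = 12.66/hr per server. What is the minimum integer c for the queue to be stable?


Stability requires cμ > λ ⇔ c > λ/μ.
λ/μ = 33.3/12.66 = 2.6303
Minimum integer c = ⌊2.6303⌋ + 1 = 3
Check: 3·12.66 = 37.98 > 33.3, while 2·12.66 = 25.32 ≤ 33.3

Final: 3 servers


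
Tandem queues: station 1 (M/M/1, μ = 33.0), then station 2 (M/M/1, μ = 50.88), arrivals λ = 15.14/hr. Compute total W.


Each node sees arrival rate λ = 15.14/hr (tandem ⇒ throughput preserved).
W₁ = 1/(μ₁−λ) = 1/(33.0−15.14) = 0.05599 hr
W₂ = 1/(μ₂−λ) = 1/(50.88−15.14) = 0.02798 hr
W_total = W₁ + W₂ = 0.05599 + 0.02798 = 0.08397 hr

Final: 0.08397 hr


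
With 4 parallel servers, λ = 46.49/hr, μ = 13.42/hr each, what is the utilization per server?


ρ = λ/(cμ) = 46.49/(4·13.42) = 46.49/53.68 = 0.8661

Final: 0.8661


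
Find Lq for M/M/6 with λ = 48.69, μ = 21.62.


a = λ/μ = 2.2521; ρ = a/6 = 0.3753
P₀ = 0.104861
Lq = P₀·a^c·ρ / (c!·(1−ρ)²) = 0.104861·130.46815·0.3753/(720·0.39019)
= 0.01828

Final: 0.01828


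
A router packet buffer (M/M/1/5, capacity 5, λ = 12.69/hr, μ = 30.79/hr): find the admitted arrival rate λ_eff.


ρ = 0.4121; P_K = (1−ρ)ρ^5/(1−ρ^6) = 0.007025
λ_eff = λ(1 − P_K) = 12.69·(1 − 0.007025) = 12.69·0.992975 = 12.6008 /hr

Final: 12.6008 /hr


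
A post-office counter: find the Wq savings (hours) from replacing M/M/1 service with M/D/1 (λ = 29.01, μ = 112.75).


ρ = 29.01/112.75 = 0.2573
Wq(M/M/1) = ρ/(μ−λ) = 0.2573/83.74 = 0.003073 hr
Wq(M/D/1) = ρ/(2(μ−λ)) = 0.001536 hr
Savings = 0.003073 − 0.001536 = 0.001536 hr

Final: 0.001536 hr


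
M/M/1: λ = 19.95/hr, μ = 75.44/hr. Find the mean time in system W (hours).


W = 1/(μ−λ) = 1/(75.44 − 19.95) = 1/55.49 = 0.01802 hr

Final: 0.01802 hr


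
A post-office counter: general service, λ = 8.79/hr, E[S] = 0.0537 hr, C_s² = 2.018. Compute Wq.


ρ = λ·E[S] = 8.79·0.0537 = 0.4720
E[S²] = E[S]²(1+C_s²) = 0.0537²·(1+2.018) = 0.008703
Wq = λ·E[S²]/(2(1−ρ)) = 8.79·0.008703/(2·0.5280) = 0.07245 hr

Final: 0.07245 hr


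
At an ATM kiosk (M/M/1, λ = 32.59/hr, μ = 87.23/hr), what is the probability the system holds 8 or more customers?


ρ = 32.59/87.23 = 0.3736
P(N ≥ n) = ρ^n = 0.3736^8 = 0.0003796

Final: 0.0003796


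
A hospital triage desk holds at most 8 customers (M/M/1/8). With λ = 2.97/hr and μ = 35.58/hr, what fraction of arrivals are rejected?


ρ = λ/μ = 2.97/35.58 = 0.08347
P_K = (1−ρ)ρ^K/(1−ρ^(K+1)) = (0.9165·0.000000002357)/(1 − 1.968e-10)
= 0.000000002160/1.000000 = 0.000000002160

Final: 0.000000002160


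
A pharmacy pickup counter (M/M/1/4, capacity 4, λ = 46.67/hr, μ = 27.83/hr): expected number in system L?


ρ = 46.67/27.83 = 1.6770
L = ρ[1 − (K+1)ρ^K + Kρ^(K+1)] / [(1−ρ)(1−ρ^(K+1))]
Numerator: 1.6770·(1 − 5·7.908578 + 4·13.262426) = 24.327456
Denominator: (-0.6770)·(-12.262426) = 8.301261
L = 24.327456/8.301261 = 2.9306

Final: 2.9306


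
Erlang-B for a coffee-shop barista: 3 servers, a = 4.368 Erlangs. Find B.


B(c,a) = (a^c/c!) / Σ_{k=0}^{c} a^k/k!
a^3/3! = 13.889821
Σ terms (k=0..3): 1.00000 + 4.36800 + 9.53971 + 13.88982 = 28.797533
B = 13.889821/28.797533 = 0.482327

Final: 0.482327


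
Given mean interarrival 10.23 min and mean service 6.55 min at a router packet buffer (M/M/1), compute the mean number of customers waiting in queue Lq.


λ = 60/10.23 = 5.8651 /hr
μ = 60/6.55 = 9.1603 /hr
ρ = λ/μ = 5.8651/9.1603 = 0.6403
Lq = ρ²/(1−ρ) = 0.4100/0.3597 = 1.1396

Final: 1.1396


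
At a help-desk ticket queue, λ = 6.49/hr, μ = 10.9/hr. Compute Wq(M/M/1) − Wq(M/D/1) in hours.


ρ = 6.49/10.9 = 0.5954
Wq(M/M/1) = ρ/(μ−λ) = 0.5954/4.41 = 0.13501 hr
Wq(M/D/1) = ρ/(2(μ−λ)) = 0.06751 hr
Savings = 0.13501 − 0.06751 = 0.06751 hr

Final: 0.06751 hr


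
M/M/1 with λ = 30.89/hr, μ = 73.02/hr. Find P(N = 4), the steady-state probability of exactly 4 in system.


ρ = 30.89/73.02 = 0.4230
P_n = (1−ρ)·ρ^n = (1 − 0.4230)·0.4230^4 = 0.5770·0.032026 = 0.018478

Final: 0.018478


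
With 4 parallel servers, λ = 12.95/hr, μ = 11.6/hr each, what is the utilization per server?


ρ = λ/(cμ) = 12.95/(4·11.6) = 12.95/46.40 = 0.2791

Final: 0.2791


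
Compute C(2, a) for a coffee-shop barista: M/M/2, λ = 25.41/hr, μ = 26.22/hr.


a = λ/μ = 0.9691; ρ = a/2 = 0.4846
P₀ = 0.347206 (from M/M/c formula)
C(c,a) = [a^c/(c!(1−ρ))]·P₀ = [0.93917/(2·0.5154)]·0.347206
= 0.91103·0.347206 = 0.316314

Final: 0.316314


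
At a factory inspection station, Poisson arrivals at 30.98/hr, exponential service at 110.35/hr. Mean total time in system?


W = 1/(μ−λ) = 1/(110.35 − 30.98) = 1/79.37 = 0.01260 hr

Final: 0.01260 hr


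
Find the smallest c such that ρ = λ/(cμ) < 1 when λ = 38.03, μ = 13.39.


Stability requires cμ > λ ⇔ c > λ/μ.
λ/μ = 38.03/13.39 = 2.8402
Minimum integer c = ⌊2.8402⌋ + 1 = 3
Check: 3·13.39 = 40.17 > 38.03, while 2·13.39 = 26.78 ≤ 38.03

Final: 3 servers


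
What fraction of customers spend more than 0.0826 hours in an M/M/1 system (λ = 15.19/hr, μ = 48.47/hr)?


W ~ Exponential(μ−λ) for M/M/1.
μ − λ = 48.47 − 15.19 = 33.2800
P(W > t) = e^{−(μ−λ)t} = e^{−2.7489} = 0.063996

Final: 0.063996


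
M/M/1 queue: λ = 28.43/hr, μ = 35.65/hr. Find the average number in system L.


ρ = λ/μ = 28.43/35.65 = 0.7975
L = ρ/(1−ρ) = 0.7975/(1 − 0.7975) = 0.7975/0.2025 = 3.9377

Final: 3.9377


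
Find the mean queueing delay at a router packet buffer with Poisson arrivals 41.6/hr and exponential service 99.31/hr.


ρ = 41.6/99.31 = 0.4189
Wq = ρ/(μ−λ) = 0.4189/(99.31 − 41.6) = 0.4189/57.71 = 0.007259 hr

Final: 0.007259 hr


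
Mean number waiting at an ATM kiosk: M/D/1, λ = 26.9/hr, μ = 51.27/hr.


ρ = 26.9/51.27 = 0.5247
M/D/1: Lq = ρ²/(2(1−ρ)) = 0.2753/(2·0.4753) = 0.28957

Final: 0.28957


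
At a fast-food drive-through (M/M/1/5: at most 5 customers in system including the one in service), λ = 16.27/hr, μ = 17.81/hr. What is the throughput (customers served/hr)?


ρ = 0.9135; P_K = (1−ρ)ρ^5/(1−ρ^6) = 0.131368
λ_eff = λ(1 − P_K) = 16.27·(1 − 0.131368) = 16.27·0.868632 = 14.1326 /hr

Final: 14.1326 /hr


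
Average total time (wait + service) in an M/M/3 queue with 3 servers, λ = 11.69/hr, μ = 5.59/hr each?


a = 2.0912; ρ = 0.6971; P₀ = 0.096996
Lq = P₀·a^c·ρ/(c!(1−ρ)²) = 1.12313
Wq = Lq/λ = 1.12313/11.69 = 0.09608 hr
W = Wq + 1/μ = 0.09608 + 0.17889 = 0.27497 hr

Final: 0.27497 hr


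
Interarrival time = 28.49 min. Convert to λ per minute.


λ = 1/(interarrival time) in consistent units.
1 minute = 1 min, so λ = 1/28.49 = 0.03510 per minute

Final: 0.03510 /min


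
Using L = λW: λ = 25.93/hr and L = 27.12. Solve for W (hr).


W = L/λ = 27.12/25.93 = 1.0459 hr

Final: 1.0459 hr


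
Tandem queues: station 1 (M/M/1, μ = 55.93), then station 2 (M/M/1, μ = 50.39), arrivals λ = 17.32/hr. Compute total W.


Each node sees arrival rate λ = 17.32/hr (tandem ⇒ throughput preserved).
W₁ = 1/(μ₁−λ) = 1/(55.93−17.32) = 0.02590 hr
W₂ = 1/(μ₂−λ) = 1/(50.39−17.32) = 0.03024 hr
W_total = W₁ + W₂ = 0.02590 + 0.03024 = 0.05614 hr

Final: 0.05614 hr


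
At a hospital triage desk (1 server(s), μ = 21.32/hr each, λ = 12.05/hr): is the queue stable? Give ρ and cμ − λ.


Total capacity cμ = 1·21.32 = 21.32/hr
ρ = λ/(cμ) = 12.05/21.32 = 0.5652
Stable ⇔ ρ < 1: YES
Spare capacity = cμ − λ = 21.32 − 12.05 = 9.27/hr

Final: ρ = 0.5652; stable; margin = 9.27/hr


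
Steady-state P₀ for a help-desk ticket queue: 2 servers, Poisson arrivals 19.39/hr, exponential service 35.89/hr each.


a = λ/μ = 19.39/35.89 = 0.5403; ρ = a/c = 0.2701
Σ_{k=0}^{1} a^k/k! (terms k=0..1) = 1.00000 + 0.54026 = 1.54026
Tail: a^2/(2!(1−ρ)) = 0.29188/(2·0.7299) = 0.19996
P₀ = 1/(1.54026 + 0.19996) = 1/1.74022 = 0.574641

Final: 0.574641


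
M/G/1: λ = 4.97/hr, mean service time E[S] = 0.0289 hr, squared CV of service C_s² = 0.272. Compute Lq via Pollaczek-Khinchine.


ρ = λ·E[S] = 4.97·0.0289 = 0.1436
Lq = ρ²(1+C_s²)/(2(1−ρ)) = 0.02063·(1+0.272)/(2·0.8564)
= 0.02063·1.2720/1.7127 = 0.01532

Final: 0.01532


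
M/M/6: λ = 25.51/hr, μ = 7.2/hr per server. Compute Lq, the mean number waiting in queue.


a = λ/μ = 3.5431; ρ = a/6 = 0.5905
P₀ = 0.027654
Lq = P₀·a^c·ρ / (c!·(1−ρ)²) = 0.027654·1978.18896·0.5905/(720·0.16768)
= 0.26757

Final: 0.26757


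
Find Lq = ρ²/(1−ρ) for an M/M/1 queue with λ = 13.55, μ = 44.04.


ρ = 13.55/44.04 = 0.3077
Lq = ρ²/(1−ρ) = 0.09466/0.6923 = 0.1367

Final: 0.1367


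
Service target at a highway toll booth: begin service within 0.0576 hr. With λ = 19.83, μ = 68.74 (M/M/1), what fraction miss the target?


ρ = 19.83/68.74 = 0.2885
P(Wq > t) = ρ·e^{−(μ−λ)t} = 0.2885·e^{−2.8172}
= 0.2885·0.059772 = 0.017243

Final: 0.017243


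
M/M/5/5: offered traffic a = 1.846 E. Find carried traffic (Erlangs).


B(5,1.846) = 0.028533 (Erlang-B)
Carried load = a(1 − B) = 1.846·(1 − 0.028533) = 1.846·0.971467 = 1.7933 E

Final: 1.7933 Erlangs


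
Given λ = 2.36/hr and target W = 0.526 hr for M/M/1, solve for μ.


W = 1/(μ−λ) ⇒ μ − λ = 1/W = 1/0.526 = 1.9011
μ = λ + 1/W = 2.36 + 1.9011 = 4.2611 per hr

Final: 4.2611 /hr


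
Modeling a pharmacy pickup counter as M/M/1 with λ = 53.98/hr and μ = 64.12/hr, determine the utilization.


ρ = λ/μ = 53.98/64.12 = 0.8419

Final: 0.8419


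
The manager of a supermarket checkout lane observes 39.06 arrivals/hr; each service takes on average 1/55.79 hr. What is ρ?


ρ = λ/μ = 39.06/55.79 = 0.7001

Final: 0.7001


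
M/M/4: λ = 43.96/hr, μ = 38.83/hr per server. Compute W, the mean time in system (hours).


a = 1.1321; ρ = 0.2830; P₀ = 0.321517
Lq = P₀·a^c·ρ/(c!(1−ρ)²) = 0.01212
Wq = Lq/λ = 0.01212/43.96 = 0.0002756 hr
W = Wq + 1/μ = 0.0002756 + 0.02575 = 0.02603 hr

Final: 0.02603 hr


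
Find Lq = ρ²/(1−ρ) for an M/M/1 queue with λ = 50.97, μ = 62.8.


ρ = 50.97/62.8 = 0.8116
Lq = ρ²/(1−ρ) = 0.6587/0.1884 = 3.4969

Final: 3.4969


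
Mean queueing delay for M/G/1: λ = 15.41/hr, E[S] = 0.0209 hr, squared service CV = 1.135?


ρ = λ·E[S] = 15.41·0.0209 = 0.3221
E[S²] = E[S]²(1+C_s²) = 0.0209²·(1+1.135) = 0.0009326
Wq = λ·E[S²]/(2(1−ρ)) = 15.41·0.0009326/(2·0.6779) = 0.01060 hr

Final: 0.01060 hr


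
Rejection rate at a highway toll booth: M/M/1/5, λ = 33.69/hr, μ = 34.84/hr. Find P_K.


ρ = λ/μ = 33.69/34.84 = 0.9670
P_K = (1−ρ)ρ^K/(1−ρ^(K+1)) = (0.03301·0.845501)/(1 − 0.817593)
= 0.027908/0.182407 = 0.153000

Final: 0.153000


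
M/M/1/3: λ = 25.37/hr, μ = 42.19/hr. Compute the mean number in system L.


ρ = 25.37/42.19 = 0.6013
L = ρ[1 − (K+1)ρ^K + Kρ^(K+1)] / [(1−ρ)(1−ρ^(K+1))]
Numerator: 0.6013·(1 − 4·0.217437 + 3·0.130751) = 0.314197
Denominator: (0.3987)·(0.869249) = 0.346546
L = 0.314197/0.346546 = 0.9067

Final: 0.9067


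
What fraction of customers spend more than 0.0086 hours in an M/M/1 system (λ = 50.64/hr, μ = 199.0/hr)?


W ~ Exponential(μ−λ) for M/M/1.
μ − λ = 199.0 − 50.64 = 148.3600
P(W > t) = e^{−(μ−λ)t} = e^{−1.2759} = 0.279181

Final: 0.279181


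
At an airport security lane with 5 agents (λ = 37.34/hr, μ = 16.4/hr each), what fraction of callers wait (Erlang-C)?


a = λ/μ = 2.2768; ρ = a/5 = 0.4554
P₀ = 0.101093 (from M/M/c formula)
C(c,a) = [a^c/(c!(1−ρ))]·P₀ = [61.18604/(120·0.5446)]·0.101093
= 0.93619·0.101093 = 0.094643

Final: 0.094643


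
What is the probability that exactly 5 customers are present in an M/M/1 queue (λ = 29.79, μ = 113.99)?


ρ = 29.79/113.99 = 0.2613
P_n = (1−ρ)·ρ^n = (1 − 0.2613)·0.2613^5 = 0.7387·0.001219 = 0.0009005

Final: 0.0009005


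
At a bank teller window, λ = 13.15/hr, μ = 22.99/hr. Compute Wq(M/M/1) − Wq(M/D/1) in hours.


ρ = 13.15/22.99 = 0.5720
Wq(M/M/1) = ρ/(μ−λ) = 0.5720/9.84 = 0.05813 hr
Wq(M/D/1) = ρ/(2(μ−λ)) = 0.02906 hr
Savings = 0.05813 − 0.02906 = 0.02906 hr

Final: 0.02906 hr


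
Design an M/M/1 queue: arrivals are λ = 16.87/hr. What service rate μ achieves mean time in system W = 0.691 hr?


W = 1/(μ−λ) ⇒ μ − λ = 1/W = 1/0.691 = 1.4472
μ = λ + 1/W = 16.87 + 1.4472 = 18.3172 per hr

Final: 18.3172 /hr


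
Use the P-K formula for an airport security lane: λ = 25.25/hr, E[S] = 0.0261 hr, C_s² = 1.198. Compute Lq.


ρ = λ·E[S] = 25.25·0.0261 = 0.6590
Lq = ρ²(1+C_s²)/(2(1−ρ)) = 0.4343·(1+1.198)/(2·0.3410)
= 0.4343·2.1980/0.6819 = 1.39984

Final: 1.39984


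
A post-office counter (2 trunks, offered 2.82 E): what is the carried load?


B(2,2.82) = 0.510018 (Erlang-B)
Carried load = a(1 − B) = 2.82·(1 − 0.510018) = 2.82·0.489982 = 1.3818 E

Final: 1.3818 Erlangs


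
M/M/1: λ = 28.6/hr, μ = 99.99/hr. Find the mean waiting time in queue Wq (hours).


ρ = 28.6/99.99 = 0.2860
Wq = ρ/(μ−λ) = 0.2860/(99.99 − 28.6) = 0.2860/71.39 = 0.004007 hr

Final: 0.004007 hr


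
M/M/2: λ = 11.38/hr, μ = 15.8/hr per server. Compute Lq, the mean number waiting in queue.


a = λ/μ = 0.7203; ρ = a/2 = 0.3601
P₀ = 0.470451
Lq = P₀·a^c·ρ / (c!·(1−ρ)²) = 0.470451·0.51876·0.3601/(2·0.40944)
= 0.10733

Final: 0.10733


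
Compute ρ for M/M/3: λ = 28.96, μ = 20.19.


ρ = λ/(cμ) = 28.96/(3·20.19) = 28.96/60.57 = 0.4781

Final: 0.4781


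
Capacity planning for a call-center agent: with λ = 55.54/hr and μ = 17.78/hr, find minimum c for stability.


Stability requires cμ > λ ⇔ c > λ/μ.
λ/μ = 55.54/17.78 = 3.1237
Minimum integer c = ⌊3.1237⌋ + 1 = 4
Check: 4·17.78 = 71.12 > 55.54, while 3·17.78 = 53.34 ≤ 55.54

Final: 4 servers


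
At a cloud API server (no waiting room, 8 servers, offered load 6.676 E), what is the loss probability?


B(c,a) = (a^c/c!) / Σ_{k=0}^{c} a^k/k!
a^8/8! = 97.861102
Σ terms (k=0..8): 1.00000 + 6.67600 + 22.28449 + 49.59041 + 82.76640 + 110.50970 + 122.96046 + 117.26915 + 97.86110 = 610.917706
B = 97.861102/610.917706 = 0.160187

Final: 0.160187


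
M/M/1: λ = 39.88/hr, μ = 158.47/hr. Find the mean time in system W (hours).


W = 1/(μ−λ) = 1/(158.47 − 39.88) = 1/118.59 = 0.008432 hr

Final: 0.008432 hr


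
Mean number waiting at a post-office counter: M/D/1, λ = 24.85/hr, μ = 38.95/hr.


ρ = 24.85/38.95 = 0.6380
M/D/1: Lq = ρ²/(2(1−ρ)) = 0.4070/(2·0.3620) = 0.56221

Final: 0.56221


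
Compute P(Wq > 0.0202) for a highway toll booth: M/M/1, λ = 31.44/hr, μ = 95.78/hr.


ρ = 31.44/95.78 = 0.3283
P(Wq > t) = ρ·e^{−(μ−λ)t} = 0.3283·e^{−1.2997}
= 0.3283·0.272622 = 0.089489

Final: 0.089489


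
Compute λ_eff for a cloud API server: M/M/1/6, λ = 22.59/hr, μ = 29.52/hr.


ρ = 0.7652; P_K = (1−ρ)ρ^6/(1−ρ^7) = 0.055703
λ_eff = λ(1 − P_K) = 22.59·(1 − 0.055703) = 22.59·0.944297 = 21.3317 /hr

Final: 21.3317 /hr


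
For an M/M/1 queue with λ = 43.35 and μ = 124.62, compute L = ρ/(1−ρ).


ρ = λ/μ = 43.35/124.62 = 0.3479
L = ρ/(1−ρ) = 0.3479/(1 − 0.3479) = 0.3479/0.6521 = 0.5334

Final: 0.5334


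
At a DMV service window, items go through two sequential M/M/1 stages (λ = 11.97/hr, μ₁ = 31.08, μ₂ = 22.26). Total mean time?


Each node sees arrival rate λ = 11.97/hr (tandem ⇒ throughput preserved).
W₁ = 1/(μ₁−λ) = 1/(31.08−11.97) = 0.05233 hr
W₂ = 1/(μ₂−λ) = 1/(22.26−11.97) = 0.09718 hr
W_total = W₁ + W₂ = 0.05233 + 0.09718 = 0.14951 hr

Final: 0.14951 hr


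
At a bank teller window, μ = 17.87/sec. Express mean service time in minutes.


Mean service time = 1/μ = 1/17.87 second = 0.05596 second
In minutes: 0.05596 × 0.0166667 = 0.0009327 min

Final: 0.0009327 min


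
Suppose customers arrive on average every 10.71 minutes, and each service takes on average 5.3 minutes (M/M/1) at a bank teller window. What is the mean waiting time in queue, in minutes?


λ = 60/10.71 = 5.6022 /hr
μ = 60/5.3 = 11.3208 /hr
ρ = λ/μ = 5.6022/11.3208 = 0.4949
Wq = ρ/(μ−λ) = 0.4949/(11.3208−5.6022) = 0.08654 hr
In minutes: 0.08654·60 = 5.192 min

Final: 5.192 min


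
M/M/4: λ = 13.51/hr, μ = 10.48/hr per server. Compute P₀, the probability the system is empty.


a = λ/μ = 13.51/10.48 = 1.2891; ρ = a/c = 0.3223
Σ_{k=0}^{3} a^k/k! (terms k=0..3) = 1.00000 + 1.28912 + 0.83092 + 0.35705 = 3.47709
Tail: a^4/(4!(1−ρ)) = 2.76170/(24·0.6777) = 0.16979
P₀ = 1/(3.47709 + 0.16979) = 1/3.64688 = 0.274207

Final: 0.274207


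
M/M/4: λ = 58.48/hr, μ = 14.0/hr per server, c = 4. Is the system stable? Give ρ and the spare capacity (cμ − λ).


Total capacity cμ = 4·14.0 = 56.00/hr
ρ = λ/(cμ) = 58.48/56.00 = 1.0443
Stable ⇔ ρ < 1: NO
Spare capacity = cμ − λ = 56.00 − 58.48 = -2.48/hr

Final: ρ = 1.0443; unstable; margin = -2.48/hr


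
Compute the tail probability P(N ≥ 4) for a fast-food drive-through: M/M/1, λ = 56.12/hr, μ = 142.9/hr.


ρ = 56.12/142.9 = 0.3927
P(N ≥ n) = ρ^n = 0.3927^4 = 0.023787

Final: 0.023787


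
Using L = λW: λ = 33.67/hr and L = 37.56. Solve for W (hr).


W = L/λ = 37.56/33.67 = 1.1155 hr

Final: 1.1155 hr


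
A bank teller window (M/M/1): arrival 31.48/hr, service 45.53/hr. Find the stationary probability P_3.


ρ = 31.48/45.53 = 0.6914
P_n = (1−ρ)·ρ^n = (1 − 0.6914)·0.6914^3 = 0.3086·0.330530 = 0.101998

Final: 0.101998


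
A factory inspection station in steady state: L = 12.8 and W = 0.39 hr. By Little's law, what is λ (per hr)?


λ = L/W = 12.8/0.39 = 32.8205 /hr

Final: 32.8205 /hr


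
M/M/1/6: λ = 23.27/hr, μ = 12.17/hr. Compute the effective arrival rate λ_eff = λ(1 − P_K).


ρ = 1.9121; P_K = (1−ρ)ρ^6/(1−ρ^7) = 0.482169
λ_eff = λ(1 − P_K) = 23.27·(1 − 0.482169) = 23.27·0.517831 = 12.0499 /hr

Final: 12.0499 /hr
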